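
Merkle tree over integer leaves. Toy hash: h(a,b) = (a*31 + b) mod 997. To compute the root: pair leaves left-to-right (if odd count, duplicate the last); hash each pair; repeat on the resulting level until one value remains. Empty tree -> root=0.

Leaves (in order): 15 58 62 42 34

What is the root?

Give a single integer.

Answer: 103

Derivation:
L0: [15, 58, 62, 42, 34]
L1: h(15,58)=(15*31+58)%997=523 h(62,42)=(62*31+42)%997=967 h(34,34)=(34*31+34)%997=91 -> [523, 967, 91]
L2: h(523,967)=(523*31+967)%997=231 h(91,91)=(91*31+91)%997=918 -> [231, 918]
L3: h(231,918)=(231*31+918)%997=103 -> [103]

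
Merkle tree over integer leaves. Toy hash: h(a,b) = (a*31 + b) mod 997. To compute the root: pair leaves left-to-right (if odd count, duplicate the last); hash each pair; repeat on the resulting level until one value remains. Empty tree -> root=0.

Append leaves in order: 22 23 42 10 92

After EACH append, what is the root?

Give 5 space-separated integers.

After append 22 (leaves=[22]):
  L0: [22]
  root=22
After append 23 (leaves=[22, 23]):
  L0: [22, 23]
  L1: h(22,23)=(22*31+23)%997=705 -> [705]
  root=705
After append 42 (leaves=[22, 23, 42]):
  L0: [22, 23, 42]
  L1: h(22,23)=(22*31+23)%997=705 h(42,42)=(42*31+42)%997=347 -> [705, 347]
  L2: h(705,347)=(705*31+347)%997=268 -> [268]
  root=268
After append 10 (leaves=[22, 23, 42, 10]):
  L0: [22, 23, 42, 10]
  L1: h(22,23)=(22*31+23)%997=705 h(42,10)=(42*31+10)%997=315 -> [705, 315]
  L2: h(705,315)=(705*31+315)%997=236 -> [236]
  root=236
After append 92 (leaves=[22, 23, 42, 10, 92]):
  L0: [22, 23, 42, 10, 92]
  L1: h(22,23)=(22*31+23)%997=705 h(42,10)=(42*31+10)%997=315 h(92,92)=(92*31+92)%997=950 -> [705, 315, 950]
  L2: h(705,315)=(705*31+315)%997=236 h(950,950)=(950*31+950)%997=490 -> [236, 490]
  L3: h(236,490)=(236*31+490)%997=827 -> [827]
  root=827

Answer: 22 705 268 236 827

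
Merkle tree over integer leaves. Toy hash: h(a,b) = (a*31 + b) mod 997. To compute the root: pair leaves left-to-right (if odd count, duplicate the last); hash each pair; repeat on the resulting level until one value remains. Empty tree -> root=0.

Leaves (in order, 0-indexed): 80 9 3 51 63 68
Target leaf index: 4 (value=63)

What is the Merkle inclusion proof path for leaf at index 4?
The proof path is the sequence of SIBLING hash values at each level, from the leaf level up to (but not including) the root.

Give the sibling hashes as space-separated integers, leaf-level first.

L0 (leaves): [80, 9, 3, 51, 63, 68], target index=4
L1: h(80,9)=(80*31+9)%997=495 [pair 0] h(3,51)=(3*31+51)%997=144 [pair 1] h(63,68)=(63*31+68)%997=27 [pair 2] -> [495, 144, 27]
  Sibling for proof at L0: 68
L2: h(495,144)=(495*31+144)%997=534 [pair 0] h(27,27)=(27*31+27)%997=864 [pair 1] -> [534, 864]
  Sibling for proof at L1: 27
L3: h(534,864)=(534*31+864)%997=469 [pair 0] -> [469]
  Sibling for proof at L2: 534
Root: 469
Proof path (sibling hashes from leaf to root): [68, 27, 534]

Answer: 68 27 534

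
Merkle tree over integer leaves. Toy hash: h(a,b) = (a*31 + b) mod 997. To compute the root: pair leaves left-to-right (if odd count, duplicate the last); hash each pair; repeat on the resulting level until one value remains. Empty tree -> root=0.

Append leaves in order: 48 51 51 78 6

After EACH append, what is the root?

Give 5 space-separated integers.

Answer: 48 542 488 515 175

Derivation:
After append 48 (leaves=[48]):
  L0: [48]
  root=48
After append 51 (leaves=[48, 51]):
  L0: [48, 51]
  L1: h(48,51)=(48*31+51)%997=542 -> [542]
  root=542
After append 51 (leaves=[48, 51, 51]):
  L0: [48, 51, 51]
  L1: h(48,51)=(48*31+51)%997=542 h(51,51)=(51*31+51)%997=635 -> [542, 635]
  L2: h(542,635)=(542*31+635)%997=488 -> [488]
  root=488
After append 78 (leaves=[48, 51, 51, 78]):
  L0: [48, 51, 51, 78]
  L1: h(48,51)=(48*31+51)%997=542 h(51,78)=(51*31+78)%997=662 -> [542, 662]
  L2: h(542,662)=(542*31+662)%997=515 -> [515]
  root=515
After append 6 (leaves=[48, 51, 51, 78, 6]):
  L0: [48, 51, 51, 78, 6]
  L1: h(48,51)=(48*31+51)%997=542 h(51,78)=(51*31+78)%997=662 h(6,6)=(6*31+6)%997=192 -> [542, 662, 192]
  L2: h(542,662)=(542*31+662)%997=515 h(192,192)=(192*31+192)%997=162 -> [515, 162]
  L3: h(515,162)=(515*31+162)%997=175 -> [175]
  root=175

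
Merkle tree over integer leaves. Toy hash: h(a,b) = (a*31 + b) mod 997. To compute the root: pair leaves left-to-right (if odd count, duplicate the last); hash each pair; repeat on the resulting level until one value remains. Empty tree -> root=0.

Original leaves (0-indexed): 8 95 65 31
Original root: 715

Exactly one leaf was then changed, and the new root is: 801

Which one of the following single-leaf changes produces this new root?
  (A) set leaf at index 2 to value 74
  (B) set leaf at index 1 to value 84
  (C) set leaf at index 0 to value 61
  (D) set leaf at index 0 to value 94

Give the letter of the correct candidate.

Answer: C

Derivation:
Original leaves: [8, 95, 65, 31]
Target new root: 801
Try each candidate change and compute the resulting root:
Candidate A: set leaf[2] = 74 -> leaves = [8, 95, 74, 31]
  L0: [8, 95, 74, 31]
  L1: h(8,95)=(8*31+95)%997=343 h(74,31)=(74*31+31)%997=331 -> [343, 331]
  L2: h(343,331)=(343*31+331)%997=994 -> [994]
  root = 994 != target 801
Candidate B: set leaf[1] = 84 -> leaves = [8, 84, 65, 31]
  L0: [8, 84, 65, 31]
  L1: h(8,84)=(8*31+84)%997=332 h(65,31)=(65*31+31)%997=52 -> [332, 52]
  L2: h(332,52)=(332*31+52)%997=374 -> [374]
  root = 374 != target 801
Candidate C: set leaf[0] = 61 -> leaves = [61, 95, 65, 31]
  L0: [61, 95, 65, 31]
  L1: h(61,95)=(61*31+95)%997=989 h(65,31)=(65*31+31)%997=52 -> [989, 52]
  L2: h(989,52)=(989*31+52)%997=801 -> [801]
  root = 801 == target 801  ** MATCH **
Candidate D: set leaf[0] = 94 -> leaves = [94, 95, 65, 31]
  L0: [94, 95, 65, 31]
  L1: h(94,95)=(94*31+95)%997=18 h(65,31)=(65*31+31)%997=52 -> [18, 52]
  L2: h(18,52)=(18*31+52)%997=610 -> [610]
  root = 610 != target 801
Candidate C produces the target root.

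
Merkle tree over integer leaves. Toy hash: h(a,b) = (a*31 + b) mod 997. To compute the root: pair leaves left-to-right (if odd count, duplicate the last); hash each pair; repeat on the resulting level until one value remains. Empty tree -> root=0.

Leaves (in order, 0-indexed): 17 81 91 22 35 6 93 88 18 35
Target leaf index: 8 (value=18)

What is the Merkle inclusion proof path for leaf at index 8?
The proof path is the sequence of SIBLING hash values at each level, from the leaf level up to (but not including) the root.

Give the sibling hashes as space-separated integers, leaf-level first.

Answer: 35 593 33 346

Derivation:
L0 (leaves): [17, 81, 91, 22, 35, 6, 93, 88, 18, 35], target index=8
L1: h(17,81)=(17*31+81)%997=608 [pair 0] h(91,22)=(91*31+22)%997=849 [pair 1] h(35,6)=(35*31+6)%997=94 [pair 2] h(93,88)=(93*31+88)%997=977 [pair 3] h(18,35)=(18*31+35)%997=593 [pair 4] -> [608, 849, 94, 977, 593]
  Sibling for proof at L0: 35
L2: h(608,849)=(608*31+849)%997=754 [pair 0] h(94,977)=(94*31+977)%997=900 [pair 1] h(593,593)=(593*31+593)%997=33 [pair 2] -> [754, 900, 33]
  Sibling for proof at L1: 593
L3: h(754,900)=(754*31+900)%997=346 [pair 0] h(33,33)=(33*31+33)%997=59 [pair 1] -> [346, 59]
  Sibling for proof at L2: 33
L4: h(346,59)=(346*31+59)%997=815 [pair 0] -> [815]
  Sibling for proof at L3: 346
Root: 815
Proof path (sibling hashes from leaf to root): [35, 593, 33, 346]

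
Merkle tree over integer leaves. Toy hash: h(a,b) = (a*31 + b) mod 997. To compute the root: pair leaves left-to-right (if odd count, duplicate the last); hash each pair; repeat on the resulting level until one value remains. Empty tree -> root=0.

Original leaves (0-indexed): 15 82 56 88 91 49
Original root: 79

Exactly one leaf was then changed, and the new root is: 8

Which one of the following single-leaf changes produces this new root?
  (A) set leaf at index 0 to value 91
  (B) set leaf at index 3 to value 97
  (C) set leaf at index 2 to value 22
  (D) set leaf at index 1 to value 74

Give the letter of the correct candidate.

Answer: A

Derivation:
Original leaves: [15, 82, 56, 88, 91, 49]
Target new root: 8
Try each candidate change and compute the resulting root:
Candidate A: set leaf[0] = 91 -> leaves = [91, 82, 56, 88, 91, 49]
  L0: [91, 82, 56, 88, 91, 49]
  L1: h(91,82)=(91*31+82)%997=909 h(56,88)=(56*31+88)%997=827 h(91,49)=(91*31+49)%997=876 -> [909, 827, 876]
  L2: h(909,827)=(909*31+827)%997=93 h(876,876)=(876*31+876)%997=116 -> [93, 116]
  L3: h(93,116)=(93*31+116)%997=8 -> [8]
  root = 8 == target 8  ** MATCH **
Candidate B: set leaf[3] = 97 -> leaves = [15, 82, 56, 97, 91, 49]
  L0: [15, 82, 56, 97, 91, 49]
  L1: h(15,82)=(15*31+82)%997=547 h(56,97)=(56*31+97)%997=836 h(91,49)=(91*31+49)%997=876 -> [547, 836, 876]
  L2: h(547,836)=(547*31+836)%997=844 h(876,876)=(876*31+876)%997=116 -> [844, 116]
  L3: h(844,116)=(844*31+116)%997=358 -> [358]
  root = 358 != target 8
Candidate C: set leaf[2] = 22 -> leaves = [15, 82, 22, 88, 91, 49]
  L0: [15, 82, 22, 88, 91, 49]
  L1: h(15,82)=(15*31+82)%997=547 h(22,88)=(22*31+88)%997=770 h(91,49)=(91*31+49)%997=876 -> [547, 770, 876]
  L2: h(547,770)=(547*31+770)%997=778 h(876,876)=(876*31+876)%997=116 -> [778, 116]
  L3: h(778,116)=(778*31+116)%997=306 -> [306]
  root = 306 != target 8
Candidate D: set leaf[1] = 74 -> leaves = [15, 74, 56, 88, 91, 49]
  L0: [15, 74, 56, 88, 91, 49]
  L1: h(15,74)=(15*31+74)%997=539 h(56,88)=(56*31+88)%997=827 h(91,49)=(91*31+49)%997=876 -> [539, 827, 876]
  L2: h(539,827)=(539*31+827)%997=587 h(876,876)=(876*31+876)%997=116 -> [587, 116]
  L3: h(587,116)=(587*31+116)%997=367 -> [367]
  root = 367 != target 8
Candidate A produces the target root.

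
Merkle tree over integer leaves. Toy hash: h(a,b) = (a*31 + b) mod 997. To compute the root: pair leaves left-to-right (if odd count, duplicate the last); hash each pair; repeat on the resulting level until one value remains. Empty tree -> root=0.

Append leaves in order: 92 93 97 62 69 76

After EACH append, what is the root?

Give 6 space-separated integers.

Answer: 92 951 681 646 952 179

Derivation:
After append 92 (leaves=[92]):
  L0: [92]
  root=92
After append 93 (leaves=[92, 93]):
  L0: [92, 93]
  L1: h(92,93)=(92*31+93)%997=951 -> [951]
  root=951
After append 97 (leaves=[92, 93, 97]):
  L0: [92, 93, 97]
  L1: h(92,93)=(92*31+93)%997=951 h(97,97)=(97*31+97)%997=113 -> [951, 113]
  L2: h(951,113)=(951*31+113)%997=681 -> [681]
  root=681
After append 62 (leaves=[92, 93, 97, 62]):
  L0: [92, 93, 97, 62]
  L1: h(92,93)=(92*31+93)%997=951 h(97,62)=(97*31+62)%997=78 -> [951, 78]
  L2: h(951,78)=(951*31+78)%997=646 -> [646]
  root=646
After append 69 (leaves=[92, 93, 97, 62, 69]):
  L0: [92, 93, 97, 62, 69]
  L1: h(92,93)=(92*31+93)%997=951 h(97,62)=(97*31+62)%997=78 h(69,69)=(69*31+69)%997=214 -> [951, 78, 214]
  L2: h(951,78)=(951*31+78)%997=646 h(214,214)=(214*31+214)%997=866 -> [646, 866]
  L3: h(646,866)=(646*31+866)%997=952 -> [952]
  root=952
After append 76 (leaves=[92, 93, 97, 62, 69, 76]):
  L0: [92, 93, 97, 62, 69, 76]
  L1: h(92,93)=(92*31+93)%997=951 h(97,62)=(97*31+62)%997=78 h(69,76)=(69*31+76)%997=221 -> [951, 78, 221]
  L2: h(951,78)=(951*31+78)%997=646 h(221,221)=(221*31+221)%997=93 -> [646, 93]
  L3: h(646,93)=(646*31+93)%997=179 -> [179]
  root=179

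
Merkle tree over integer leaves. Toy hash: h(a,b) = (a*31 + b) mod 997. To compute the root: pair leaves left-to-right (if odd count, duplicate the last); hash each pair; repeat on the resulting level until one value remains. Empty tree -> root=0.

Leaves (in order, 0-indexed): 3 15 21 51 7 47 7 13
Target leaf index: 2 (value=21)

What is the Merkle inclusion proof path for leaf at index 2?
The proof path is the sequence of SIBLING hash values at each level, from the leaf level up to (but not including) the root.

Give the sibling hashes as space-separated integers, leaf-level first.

L0 (leaves): [3, 15, 21, 51, 7, 47, 7, 13], target index=2
L1: h(3,15)=(3*31+15)%997=108 [pair 0] h(21,51)=(21*31+51)%997=702 [pair 1] h(7,47)=(7*31+47)%997=264 [pair 2] h(7,13)=(7*31+13)%997=230 [pair 3] -> [108, 702, 264, 230]
  Sibling for proof at L0: 51
L2: h(108,702)=(108*31+702)%997=62 [pair 0] h(264,230)=(264*31+230)%997=438 [pair 1] -> [62, 438]
  Sibling for proof at L1: 108
L3: h(62,438)=(62*31+438)%997=366 [pair 0] -> [366]
  Sibling for proof at L2: 438
Root: 366
Proof path (sibling hashes from leaf to root): [51, 108, 438]

Answer: 51 108 438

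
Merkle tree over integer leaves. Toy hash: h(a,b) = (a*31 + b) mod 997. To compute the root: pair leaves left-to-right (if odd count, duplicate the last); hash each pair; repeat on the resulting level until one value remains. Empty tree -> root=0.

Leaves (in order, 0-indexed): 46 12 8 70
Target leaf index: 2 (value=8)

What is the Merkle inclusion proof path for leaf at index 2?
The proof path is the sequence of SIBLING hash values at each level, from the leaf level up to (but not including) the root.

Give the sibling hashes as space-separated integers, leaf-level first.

L0 (leaves): [46, 12, 8, 70], target index=2
L1: h(46,12)=(46*31+12)%997=441 [pair 0] h(8,70)=(8*31+70)%997=318 [pair 1] -> [441, 318]
  Sibling for proof at L0: 70
L2: h(441,318)=(441*31+318)%997=31 [pair 0] -> [31]
  Sibling for proof at L1: 441
Root: 31
Proof path (sibling hashes from leaf to root): [70, 441]

Answer: 70 441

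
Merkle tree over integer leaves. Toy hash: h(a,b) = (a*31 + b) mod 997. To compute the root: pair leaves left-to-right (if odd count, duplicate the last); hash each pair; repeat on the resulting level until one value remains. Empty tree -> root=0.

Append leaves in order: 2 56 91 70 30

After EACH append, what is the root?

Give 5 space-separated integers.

After append 2 (leaves=[2]):
  L0: [2]
  root=2
After append 56 (leaves=[2, 56]):
  L0: [2, 56]
  L1: h(2,56)=(2*31+56)%997=118 -> [118]
  root=118
After append 91 (leaves=[2, 56, 91]):
  L0: [2, 56, 91]
  L1: h(2,56)=(2*31+56)%997=118 h(91,91)=(91*31+91)%997=918 -> [118, 918]
  L2: h(118,918)=(118*31+918)%997=588 -> [588]
  root=588
After append 70 (leaves=[2, 56, 91, 70]):
  L0: [2, 56, 91, 70]
  L1: h(2,56)=(2*31+56)%997=118 h(91,70)=(91*31+70)%997=897 -> [118, 897]
  L2: h(118,897)=(118*31+897)%997=567 -> [567]
  root=567
After append 30 (leaves=[2, 56, 91, 70, 30]):
  L0: [2, 56, 91, 70, 30]
  L1: h(2,56)=(2*31+56)%997=118 h(91,70)=(91*31+70)%997=897 h(30,30)=(30*31+30)%997=960 -> [118, 897, 960]
  L2: h(118,897)=(118*31+897)%997=567 h(960,960)=(960*31+960)%997=810 -> [567, 810]
  L3: h(567,810)=(567*31+810)%997=441 -> [441]
  root=441

Answer: 2 118 588 567 441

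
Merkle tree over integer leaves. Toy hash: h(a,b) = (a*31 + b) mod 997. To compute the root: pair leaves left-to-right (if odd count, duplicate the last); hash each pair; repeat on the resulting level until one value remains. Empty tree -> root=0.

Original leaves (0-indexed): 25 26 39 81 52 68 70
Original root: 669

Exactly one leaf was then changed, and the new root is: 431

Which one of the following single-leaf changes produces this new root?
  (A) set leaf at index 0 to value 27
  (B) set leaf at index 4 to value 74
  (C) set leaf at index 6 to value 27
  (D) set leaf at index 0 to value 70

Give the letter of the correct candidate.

Answer: A

Derivation:
Original leaves: [25, 26, 39, 81, 52, 68, 70]
Target new root: 431
Try each candidate change and compute the resulting root:
Candidate A: set leaf[0] = 27 -> leaves = [27, 26, 39, 81, 52, 68, 70]
  L0: [27, 26, 39, 81, 52, 68, 70]
  L1: h(27,26)=(27*31+26)%997=863 h(39,81)=(39*31+81)%997=293 h(52,68)=(52*31+68)%997=683 h(70,70)=(70*31+70)%997=246 -> [863, 293, 683, 246]
  L2: h(863,293)=(863*31+293)%997=127 h(683,246)=(683*31+246)%997=482 -> [127, 482]
  L3: h(127,482)=(127*31+482)%997=431 -> [431]
  root = 431 == target 431  ** MATCH **
Candidate B: set leaf[4] = 74 -> leaves = [25, 26, 39, 81, 74, 68, 70]
  L0: [25, 26, 39, 81, 74, 68, 70]
  L1: h(25,26)=(25*31+26)%997=801 h(39,81)=(39*31+81)%997=293 h(74,68)=(74*31+68)%997=368 h(70,70)=(70*31+70)%997=246 -> [801, 293, 368, 246]
  L2: h(801,293)=(801*31+293)%997=199 h(368,246)=(368*31+246)%997=687 -> [199, 687]
  L3: h(199,687)=(199*31+687)%997=874 -> [874]
  root = 874 != target 431
Candidate C: set leaf[6] = 27 -> leaves = [25, 26, 39, 81, 52, 68, 27]
  L0: [25, 26, 39, 81, 52, 68, 27]
  L1: h(25,26)=(25*31+26)%997=801 h(39,81)=(39*31+81)%997=293 h(52,68)=(52*31+68)%997=683 h(27,27)=(27*31+27)%997=864 -> [801, 293, 683, 864]
  L2: h(801,293)=(801*31+293)%997=199 h(683,864)=(683*31+864)%997=103 -> [199, 103]
  L3: h(199,103)=(199*31+103)%997=290 -> [290]
  root = 290 != target 431
Candidate D: set leaf[0] = 70 -> leaves = [70, 26, 39, 81, 52, 68, 70]
  L0: [70, 26, 39, 81, 52, 68, 70]
  L1: h(70,26)=(70*31+26)%997=202 h(39,81)=(39*31+81)%997=293 h(52,68)=(52*31+68)%997=683 h(70,70)=(70*31+70)%997=246 -> [202, 293, 683, 246]
  L2: h(202,293)=(202*31+293)%997=573 h(683,246)=(683*31+246)%997=482 -> [573, 482]
  L3: h(573,482)=(573*31+482)%997=299 -> [299]
  root = 299 != target 431
Candidate A produces the target root.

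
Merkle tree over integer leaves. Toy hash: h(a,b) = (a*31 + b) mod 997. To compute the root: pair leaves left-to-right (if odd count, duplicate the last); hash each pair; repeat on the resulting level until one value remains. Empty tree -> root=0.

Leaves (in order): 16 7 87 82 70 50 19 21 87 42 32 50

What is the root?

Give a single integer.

Answer: 132

Derivation:
L0: [16, 7, 87, 82, 70, 50, 19, 21, 87, 42, 32, 50]
L1: h(16,7)=(16*31+7)%997=503 h(87,82)=(87*31+82)%997=785 h(70,50)=(70*31+50)%997=226 h(19,21)=(19*31+21)%997=610 h(87,42)=(87*31+42)%997=745 h(32,50)=(32*31+50)%997=45 -> [503, 785, 226, 610, 745, 45]
L2: h(503,785)=(503*31+785)%997=426 h(226,610)=(226*31+610)%997=637 h(745,45)=(745*31+45)%997=209 -> [426, 637, 209]
L3: h(426,637)=(426*31+637)%997=882 h(209,209)=(209*31+209)%997=706 -> [882, 706]
L4: h(882,706)=(882*31+706)%997=132 -> [132]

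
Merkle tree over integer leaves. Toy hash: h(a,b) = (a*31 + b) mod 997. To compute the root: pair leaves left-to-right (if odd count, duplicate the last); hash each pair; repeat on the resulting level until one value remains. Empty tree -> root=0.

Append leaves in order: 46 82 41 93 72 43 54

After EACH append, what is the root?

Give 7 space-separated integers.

After append 46 (leaves=[46]):
  L0: [46]
  root=46
After append 82 (leaves=[46, 82]):
  L0: [46, 82]
  L1: h(46,82)=(46*31+82)%997=511 -> [511]
  root=511
After append 41 (leaves=[46, 82, 41]):
  L0: [46, 82, 41]
  L1: h(46,82)=(46*31+82)%997=511 h(41,41)=(41*31+41)%997=315 -> [511, 315]
  L2: h(511,315)=(511*31+315)%997=204 -> [204]
  root=204
After append 93 (leaves=[46, 82, 41, 93]):
  L0: [46, 82, 41, 93]
  L1: h(46,82)=(46*31+82)%997=511 h(41,93)=(41*31+93)%997=367 -> [511, 367]
  L2: h(511,367)=(511*31+367)%997=256 -> [256]
  root=256
After append 72 (leaves=[46, 82, 41, 93, 72]):
  L0: [46, 82, 41, 93, 72]
  L1: h(46,82)=(46*31+82)%997=511 h(41,93)=(41*31+93)%997=367 h(72,72)=(72*31+72)%997=310 -> [511, 367, 310]
  L2: h(511,367)=(511*31+367)%997=256 h(310,310)=(310*31+310)%997=947 -> [256, 947]
  L3: h(256,947)=(256*31+947)%997=907 -> [907]
  root=907
After append 43 (leaves=[46, 82, 41, 93, 72, 43]):
  L0: [46, 82, 41, 93, 72, 43]
  L1: h(46,82)=(46*31+82)%997=511 h(41,93)=(41*31+93)%997=367 h(72,43)=(72*31+43)%997=281 -> [511, 367, 281]
  L2: h(511,367)=(511*31+367)%997=256 h(281,281)=(281*31+281)%997=19 -> [256, 19]
  L3: h(256,19)=(256*31+19)%997=976 -> [976]
  root=976
After append 54 (leaves=[46, 82, 41, 93, 72, 43, 54]):
  L0: [46, 82, 41, 93, 72, 43, 54]
  L1: h(46,82)=(46*31+82)%997=511 h(41,93)=(41*31+93)%997=367 h(72,43)=(72*31+43)%997=281 h(54,54)=(54*31+54)%997=731 -> [511, 367, 281, 731]
  L2: h(511,367)=(511*31+367)%997=256 h(281,731)=(281*31+731)%997=469 -> [256, 469]
  L3: h(256,469)=(256*31+469)%997=429 -> [429]
  root=429

Answer: 46 511 204 256 907 976 429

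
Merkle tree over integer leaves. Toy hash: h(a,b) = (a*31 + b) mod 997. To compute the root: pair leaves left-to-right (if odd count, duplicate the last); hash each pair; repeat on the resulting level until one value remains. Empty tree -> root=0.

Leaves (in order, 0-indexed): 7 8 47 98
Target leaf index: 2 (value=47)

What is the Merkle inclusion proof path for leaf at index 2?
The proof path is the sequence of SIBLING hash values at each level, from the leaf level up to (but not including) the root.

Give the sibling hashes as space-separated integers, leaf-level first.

L0 (leaves): [7, 8, 47, 98], target index=2
L1: h(7,8)=(7*31+8)%997=225 [pair 0] h(47,98)=(47*31+98)%997=558 [pair 1] -> [225, 558]
  Sibling for proof at L0: 98
L2: h(225,558)=(225*31+558)%997=554 [pair 0] -> [554]
  Sibling for proof at L1: 225
Root: 554
Proof path (sibling hashes from leaf to root): [98, 225]

Answer: 98 225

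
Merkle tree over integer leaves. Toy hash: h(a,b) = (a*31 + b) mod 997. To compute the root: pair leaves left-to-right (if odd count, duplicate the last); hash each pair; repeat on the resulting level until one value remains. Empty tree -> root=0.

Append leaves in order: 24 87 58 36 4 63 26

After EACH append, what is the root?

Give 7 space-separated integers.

After append 24 (leaves=[24]):
  L0: [24]
  root=24
After append 87 (leaves=[24, 87]):
  L0: [24, 87]
  L1: h(24,87)=(24*31+87)%997=831 -> [831]
  root=831
After append 58 (leaves=[24, 87, 58]):
  L0: [24, 87, 58]
  L1: h(24,87)=(24*31+87)%997=831 h(58,58)=(58*31+58)%997=859 -> [831, 859]
  L2: h(831,859)=(831*31+859)%997=698 -> [698]
  root=698
After append 36 (leaves=[24, 87, 58, 36]):
  L0: [24, 87, 58, 36]
  L1: h(24,87)=(24*31+87)%997=831 h(58,36)=(58*31+36)%997=837 -> [831, 837]
  L2: h(831,837)=(831*31+837)%997=676 -> [676]
  root=676
After append 4 (leaves=[24, 87, 58, 36, 4]):
  L0: [24, 87, 58, 36, 4]
  L1: h(24,87)=(24*31+87)%997=831 h(58,36)=(58*31+36)%997=837 h(4,4)=(4*31+4)%997=128 -> [831, 837, 128]
  L2: h(831,837)=(831*31+837)%997=676 h(128,128)=(128*31+128)%997=108 -> [676, 108]
  L3: h(676,108)=(676*31+108)%997=127 -> [127]
  root=127
After append 63 (leaves=[24, 87, 58, 36, 4, 63]):
  L0: [24, 87, 58, 36, 4, 63]
  L1: h(24,87)=(24*31+87)%997=831 h(58,36)=(58*31+36)%997=837 h(4,63)=(4*31+63)%997=187 -> [831, 837, 187]
  L2: h(831,837)=(831*31+837)%997=676 h(187,187)=(187*31+187)%997=2 -> [676, 2]
  L3: h(676,2)=(676*31+2)%997=21 -> [21]
  root=21
After append 26 (leaves=[24, 87, 58, 36, 4, 63, 26]):
  L0: [24, 87, 58, 36, 4, 63, 26]
  L1: h(24,87)=(24*31+87)%997=831 h(58,36)=(58*31+36)%997=837 h(4,63)=(4*31+63)%997=187 h(26,26)=(26*31+26)%997=832 -> [831, 837, 187, 832]
  L2: h(831,837)=(831*31+837)%997=676 h(187,832)=(187*31+832)%997=647 -> [676, 647]
  L3: h(676,647)=(676*31+647)%997=666 -> [666]
  root=666

Answer: 24 831 698 676 127 21 666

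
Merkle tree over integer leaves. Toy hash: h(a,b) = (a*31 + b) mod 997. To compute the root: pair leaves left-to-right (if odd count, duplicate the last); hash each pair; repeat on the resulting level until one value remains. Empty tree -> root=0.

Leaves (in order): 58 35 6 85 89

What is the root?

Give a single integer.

Answer: 648

Derivation:
L0: [58, 35, 6, 85, 89]
L1: h(58,35)=(58*31+35)%997=836 h(6,85)=(6*31+85)%997=271 h(89,89)=(89*31+89)%997=854 -> [836, 271, 854]
L2: h(836,271)=(836*31+271)%997=265 h(854,854)=(854*31+854)%997=409 -> [265, 409]
L3: h(265,409)=(265*31+409)%997=648 -> [648]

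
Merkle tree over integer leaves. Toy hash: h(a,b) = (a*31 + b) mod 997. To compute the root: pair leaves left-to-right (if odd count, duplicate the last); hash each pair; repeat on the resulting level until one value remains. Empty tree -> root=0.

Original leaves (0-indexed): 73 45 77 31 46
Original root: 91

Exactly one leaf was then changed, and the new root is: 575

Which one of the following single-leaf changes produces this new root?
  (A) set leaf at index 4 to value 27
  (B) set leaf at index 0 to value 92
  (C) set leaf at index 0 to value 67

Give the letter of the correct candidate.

Original leaves: [73, 45, 77, 31, 46]
Target new root: 575
Try each candidate change and compute the resulting root:
Candidate A: set leaf[4] = 27 -> leaves = [73, 45, 77, 31, 27]
  L0: [73, 45, 77, 31, 27]
  L1: h(73,45)=(73*31+45)%997=314 h(77,31)=(77*31+31)%997=424 h(27,27)=(27*31+27)%997=864 -> [314, 424, 864]
  L2: h(314,424)=(314*31+424)%997=188 h(864,864)=(864*31+864)%997=729 -> [188, 729]
  L3: h(188,729)=(188*31+729)%997=575 -> [575]
  root = 575 == target 575  ** MATCH **
Candidate B: set leaf[0] = 92 -> leaves = [92, 45, 77, 31, 46]
  L0: [92, 45, 77, 31, 46]
  L1: h(92,45)=(92*31+45)%997=903 h(77,31)=(77*31+31)%997=424 h(46,46)=(46*31+46)%997=475 -> [903, 424, 475]
  L2: h(903,424)=(903*31+424)%997=501 h(475,475)=(475*31+475)%997=245 -> [501, 245]
  L3: h(501,245)=(501*31+245)%997=821 -> [821]
  root = 821 != target 575
Candidate C: set leaf[0] = 67 -> leaves = [67, 45, 77, 31, 46]
  L0: [67, 45, 77, 31, 46]
  L1: h(67,45)=(67*31+45)%997=128 h(77,31)=(77*31+31)%997=424 h(46,46)=(46*31+46)%997=475 -> [128, 424, 475]
  L2: h(128,424)=(128*31+424)%997=404 h(475,475)=(475*31+475)%997=245 -> [404, 245]
  L3: h(404,245)=(404*31+245)%997=805 -> [805]
  root = 805 != target 575
Candidate A produces the target root.

Answer: A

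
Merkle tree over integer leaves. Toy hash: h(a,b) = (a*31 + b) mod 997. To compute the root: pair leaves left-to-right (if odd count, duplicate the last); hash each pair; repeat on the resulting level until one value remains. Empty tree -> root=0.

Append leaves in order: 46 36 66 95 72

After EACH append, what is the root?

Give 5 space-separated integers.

After append 46 (leaves=[46]):
  L0: [46]
  root=46
After append 36 (leaves=[46, 36]):
  L0: [46, 36]
  L1: h(46,36)=(46*31+36)%997=465 -> [465]
  root=465
After append 66 (leaves=[46, 36, 66]):
  L0: [46, 36, 66]
  L1: h(46,36)=(46*31+36)%997=465 h(66,66)=(66*31+66)%997=118 -> [465, 118]
  L2: h(465,118)=(465*31+118)%997=575 -> [575]
  root=575
After append 95 (leaves=[46, 36, 66, 95]):
  L0: [46, 36, 66, 95]
  L1: h(46,36)=(46*31+36)%997=465 h(66,95)=(66*31+95)%997=147 -> [465, 147]
  L2: h(465,147)=(465*31+147)%997=604 -> [604]
  root=604
After append 72 (leaves=[46, 36, 66, 95, 72]):
  L0: [46, 36, 66, 95, 72]
  L1: h(46,36)=(46*31+36)%997=465 h(66,95)=(66*31+95)%997=147 h(72,72)=(72*31+72)%997=310 -> [465, 147, 310]
  L2: h(465,147)=(465*31+147)%997=604 h(310,310)=(310*31+310)%997=947 -> [604, 947]
  L3: h(604,947)=(604*31+947)%997=728 -> [728]
  root=728

Answer: 46 465 575 604 728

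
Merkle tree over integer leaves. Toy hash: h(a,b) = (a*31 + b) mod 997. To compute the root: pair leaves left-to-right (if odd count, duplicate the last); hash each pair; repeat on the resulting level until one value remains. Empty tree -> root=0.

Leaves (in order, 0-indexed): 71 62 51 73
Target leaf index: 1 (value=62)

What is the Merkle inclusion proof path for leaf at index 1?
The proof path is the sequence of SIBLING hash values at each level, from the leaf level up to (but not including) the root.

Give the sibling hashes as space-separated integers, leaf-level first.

L0 (leaves): [71, 62, 51, 73], target index=1
L1: h(71,62)=(71*31+62)%997=269 [pair 0] h(51,73)=(51*31+73)%997=657 [pair 1] -> [269, 657]
  Sibling for proof at L0: 71
L2: h(269,657)=(269*31+657)%997=23 [pair 0] -> [23]
  Sibling for proof at L1: 657
Root: 23
Proof path (sibling hashes from leaf to root): [71, 657]

Answer: 71 657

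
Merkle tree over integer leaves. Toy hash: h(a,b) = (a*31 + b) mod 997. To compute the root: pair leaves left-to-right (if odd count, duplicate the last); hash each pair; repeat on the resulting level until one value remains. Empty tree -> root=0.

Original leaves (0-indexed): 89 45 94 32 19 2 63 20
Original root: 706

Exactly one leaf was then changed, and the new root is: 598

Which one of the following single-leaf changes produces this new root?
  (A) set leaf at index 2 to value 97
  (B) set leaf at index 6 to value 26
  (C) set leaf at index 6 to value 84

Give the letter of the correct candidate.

Answer: A

Derivation:
Original leaves: [89, 45, 94, 32, 19, 2, 63, 20]
Target new root: 598
Try each candidate change and compute the resulting root:
Candidate A: set leaf[2] = 97 -> leaves = [89, 45, 97, 32, 19, 2, 63, 20]
  L0: [89, 45, 97, 32, 19, 2, 63, 20]
  L1: h(89,45)=(89*31+45)%997=810 h(97,32)=(97*31+32)%997=48 h(19,2)=(19*31+2)%997=591 h(63,20)=(63*31+20)%997=976 -> [810, 48, 591, 976]
  L2: h(810,48)=(810*31+48)%997=233 h(591,976)=(591*31+976)%997=354 -> [233, 354]
  L3: h(233,354)=(233*31+354)%997=598 -> [598]
  root = 598 == target 598  ** MATCH **
Candidate B: set leaf[6] = 26 -> leaves = [89, 45, 94, 32, 19, 2, 26, 20]
  L0: [89, 45, 94, 32, 19, 2, 26, 20]
  L1: h(89,45)=(89*31+45)%997=810 h(94,32)=(94*31+32)%997=952 h(19,2)=(19*31+2)%997=591 h(26,20)=(26*31+20)%997=826 -> [810, 952, 591, 826]
  L2: h(810,952)=(810*31+952)%997=140 h(591,826)=(591*31+826)%997=204 -> [140, 204]
  L3: h(140,204)=(140*31+204)%997=556 -> [556]
  root = 556 != target 598
Candidate C: set leaf[6] = 84 -> leaves = [89, 45, 94, 32, 19, 2, 84, 20]
  L0: [89, 45, 94, 32, 19, 2, 84, 20]
  L1: h(89,45)=(89*31+45)%997=810 h(94,32)=(94*31+32)%997=952 h(19,2)=(19*31+2)%997=591 h(84,20)=(84*31+20)%997=630 -> [810, 952, 591, 630]
  L2: h(810,952)=(810*31+952)%997=140 h(591,630)=(591*31+630)%997=8 -> [140, 8]
  L3: h(140,8)=(140*31+8)%997=360 -> [360]
  root = 360 != target 598
Candidate A produces the target root.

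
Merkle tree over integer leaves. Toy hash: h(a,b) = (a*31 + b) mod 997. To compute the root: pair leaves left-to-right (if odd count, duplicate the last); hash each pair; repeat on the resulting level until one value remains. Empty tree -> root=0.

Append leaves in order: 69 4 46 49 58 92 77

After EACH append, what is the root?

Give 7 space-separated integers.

After append 69 (leaves=[69]):
  L0: [69]
  root=69
After append 4 (leaves=[69, 4]):
  L0: [69, 4]
  L1: h(69,4)=(69*31+4)%997=149 -> [149]
  root=149
After append 46 (leaves=[69, 4, 46]):
  L0: [69, 4, 46]
  L1: h(69,4)=(69*31+4)%997=149 h(46,46)=(46*31+46)%997=475 -> [149, 475]
  L2: h(149,475)=(149*31+475)%997=109 -> [109]
  root=109
After append 49 (leaves=[69, 4, 46, 49]):
  L0: [69, 4, 46, 49]
  L1: h(69,4)=(69*31+4)%997=149 h(46,49)=(46*31+49)%997=478 -> [149, 478]
  L2: h(149,478)=(149*31+478)%997=112 -> [112]
  root=112
After append 58 (leaves=[69, 4, 46, 49, 58]):
  L0: [69, 4, 46, 49, 58]
  L1: h(69,4)=(69*31+4)%997=149 h(46,49)=(46*31+49)%997=478 h(58,58)=(58*31+58)%997=859 -> [149, 478, 859]
  L2: h(149,478)=(149*31+478)%997=112 h(859,859)=(859*31+859)%997=569 -> [112, 569]
  L3: h(112,569)=(112*31+569)%997=53 -> [53]
  root=53
After append 92 (leaves=[69, 4, 46, 49, 58, 92]):
  L0: [69, 4, 46, 49, 58, 92]
  L1: h(69,4)=(69*31+4)%997=149 h(46,49)=(46*31+49)%997=478 h(58,92)=(58*31+92)%997=893 -> [149, 478, 893]
  L2: h(149,478)=(149*31+478)%997=112 h(893,893)=(893*31+893)%997=660 -> [112, 660]
  L3: h(112,660)=(112*31+660)%997=144 -> [144]
  root=144
After append 77 (leaves=[69, 4, 46, 49, 58, 92, 77]):
  L0: [69, 4, 46, 49, 58, 92, 77]
  L1: h(69,4)=(69*31+4)%997=149 h(46,49)=(46*31+49)%997=478 h(58,92)=(58*31+92)%997=893 h(77,77)=(77*31+77)%997=470 -> [149, 478, 893, 470]
  L2: h(149,478)=(149*31+478)%997=112 h(893,470)=(893*31+470)%997=237 -> [112, 237]
  L3: h(112,237)=(112*31+237)%997=718 -> [718]
  root=718

Answer: 69 149 109 112 53 144 718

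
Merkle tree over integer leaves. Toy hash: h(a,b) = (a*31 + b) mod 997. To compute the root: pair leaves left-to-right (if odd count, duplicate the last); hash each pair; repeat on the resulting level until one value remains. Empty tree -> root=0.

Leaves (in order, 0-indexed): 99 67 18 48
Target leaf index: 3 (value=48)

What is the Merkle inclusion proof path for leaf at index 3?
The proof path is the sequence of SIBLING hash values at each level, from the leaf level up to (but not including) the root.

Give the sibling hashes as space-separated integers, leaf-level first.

L0 (leaves): [99, 67, 18, 48], target index=3
L1: h(99,67)=(99*31+67)%997=145 [pair 0] h(18,48)=(18*31+48)%997=606 [pair 1] -> [145, 606]
  Sibling for proof at L0: 18
L2: h(145,606)=(145*31+606)%997=116 [pair 0] -> [116]
  Sibling for proof at L1: 145
Root: 116
Proof path (sibling hashes from leaf to root): [18, 145]

Answer: 18 145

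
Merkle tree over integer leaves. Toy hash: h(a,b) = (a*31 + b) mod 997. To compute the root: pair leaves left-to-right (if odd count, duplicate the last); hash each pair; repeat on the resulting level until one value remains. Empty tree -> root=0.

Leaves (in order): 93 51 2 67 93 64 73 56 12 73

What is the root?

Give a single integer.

Answer: 888

Derivation:
L0: [93, 51, 2, 67, 93, 64, 73, 56, 12, 73]
L1: h(93,51)=(93*31+51)%997=940 h(2,67)=(2*31+67)%997=129 h(93,64)=(93*31+64)%997=953 h(73,56)=(73*31+56)%997=325 h(12,73)=(12*31+73)%997=445 -> [940, 129, 953, 325, 445]
L2: h(940,129)=(940*31+129)%997=356 h(953,325)=(953*31+325)%997=955 h(445,445)=(445*31+445)%997=282 -> [356, 955, 282]
L3: h(356,955)=(356*31+955)%997=27 h(282,282)=(282*31+282)%997=51 -> [27, 51]
L4: h(27,51)=(27*31+51)%997=888 -> [888]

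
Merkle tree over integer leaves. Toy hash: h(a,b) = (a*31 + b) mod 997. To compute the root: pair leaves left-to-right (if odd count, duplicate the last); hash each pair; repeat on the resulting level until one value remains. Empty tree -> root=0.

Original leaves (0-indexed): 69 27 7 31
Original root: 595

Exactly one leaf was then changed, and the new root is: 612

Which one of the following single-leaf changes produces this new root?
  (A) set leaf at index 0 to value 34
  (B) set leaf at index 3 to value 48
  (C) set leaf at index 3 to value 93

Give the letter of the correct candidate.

Original leaves: [69, 27, 7, 31]
Target new root: 612
Try each candidate change and compute the resulting root:
Candidate A: set leaf[0] = 34 -> leaves = [34, 27, 7, 31]
  L0: [34, 27, 7, 31]
  L1: h(34,27)=(34*31+27)%997=84 h(7,31)=(7*31+31)%997=248 -> [84, 248]
  L2: h(84,248)=(84*31+248)%997=858 -> [858]
  root = 858 != target 612
Candidate B: set leaf[3] = 48 -> leaves = [69, 27, 7, 48]
  L0: [69, 27, 7, 48]
  L1: h(69,27)=(69*31+27)%997=172 h(7,48)=(7*31+48)%997=265 -> [172, 265]
  L2: h(172,265)=(172*31+265)%997=612 -> [612]
  root = 612 == target 612  ** MATCH **
Candidate C: set leaf[3] = 93 -> leaves = [69, 27, 7, 93]
  L0: [69, 27, 7, 93]
  L1: h(69,27)=(69*31+27)%997=172 h(7,93)=(7*31+93)%997=310 -> [172, 310]
  L2: h(172,310)=(172*31+310)%997=657 -> [657]
  root = 657 != target 612
Candidate B produces the target root.

Answer: B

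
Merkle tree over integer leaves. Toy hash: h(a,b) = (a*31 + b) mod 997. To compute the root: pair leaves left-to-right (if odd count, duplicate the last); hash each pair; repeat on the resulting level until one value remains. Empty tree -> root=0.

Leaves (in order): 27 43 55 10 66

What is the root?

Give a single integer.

Answer: 336

Derivation:
L0: [27, 43, 55, 10, 66]
L1: h(27,43)=(27*31+43)%997=880 h(55,10)=(55*31+10)%997=718 h(66,66)=(66*31+66)%997=118 -> [880, 718, 118]
L2: h(880,718)=(880*31+718)%997=82 h(118,118)=(118*31+118)%997=785 -> [82, 785]
L3: h(82,785)=(82*31+785)%997=336 -> [336]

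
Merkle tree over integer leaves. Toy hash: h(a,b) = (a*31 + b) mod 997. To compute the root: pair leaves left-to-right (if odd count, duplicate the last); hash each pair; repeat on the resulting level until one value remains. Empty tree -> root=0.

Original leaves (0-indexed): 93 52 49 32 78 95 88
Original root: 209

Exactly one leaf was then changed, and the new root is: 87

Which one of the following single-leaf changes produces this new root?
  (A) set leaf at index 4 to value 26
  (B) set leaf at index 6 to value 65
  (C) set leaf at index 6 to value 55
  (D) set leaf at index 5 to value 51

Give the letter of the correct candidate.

Original leaves: [93, 52, 49, 32, 78, 95, 88]
Target new root: 87
Try each candidate change and compute the resulting root:
Candidate A: set leaf[4] = 26 -> leaves = [93, 52, 49, 32, 26, 95, 88]
  L0: [93, 52, 49, 32, 26, 95, 88]
  L1: h(93,52)=(93*31+52)%997=941 h(49,32)=(49*31+32)%997=554 h(26,95)=(26*31+95)%997=901 h(88,88)=(88*31+88)%997=822 -> [941, 554, 901, 822]
  L2: h(941,554)=(941*31+554)%997=812 h(901,822)=(901*31+822)%997=837 -> [812, 837]
  L3: h(812,837)=(812*31+837)%997=87 -> [87]
  root = 87 == target 87  ** MATCH **
Candidate B: set leaf[6] = 65 -> leaves = [93, 52, 49, 32, 78, 95, 65]
  L0: [93, 52, 49, 32, 78, 95, 65]
  L1: h(93,52)=(93*31+52)%997=941 h(49,32)=(49*31+32)%997=554 h(78,95)=(78*31+95)%997=519 h(65,65)=(65*31+65)%997=86 -> [941, 554, 519, 86]
  L2: h(941,554)=(941*31+554)%997=812 h(519,86)=(519*31+86)%997=223 -> [812, 223]
  L3: h(812,223)=(812*31+223)%997=470 -> [470]
  root = 470 != target 87
Candidate C: set leaf[6] = 55 -> leaves = [93, 52, 49, 32, 78, 95, 55]
  L0: [93, 52, 49, 32, 78, 95, 55]
  L1: h(93,52)=(93*31+52)%997=941 h(49,32)=(49*31+32)%997=554 h(78,95)=(78*31+95)%997=519 h(55,55)=(55*31+55)%997=763 -> [941, 554, 519, 763]
  L2: h(941,554)=(941*31+554)%997=812 h(519,763)=(519*31+763)%997=900 -> [812, 900]
  L3: h(812,900)=(812*31+900)%997=150 -> [150]
  root = 150 != target 87
Candidate D: set leaf[5] = 51 -> leaves = [93, 52, 49, 32, 78, 51, 88]
  L0: [93, 52, 49, 32, 78, 51, 88]
  L1: h(93,52)=(93*31+52)%997=941 h(49,32)=(49*31+32)%997=554 h(78,51)=(78*31+51)%997=475 h(88,88)=(88*31+88)%997=822 -> [941, 554, 475, 822]
  L2: h(941,554)=(941*31+554)%997=812 h(475,822)=(475*31+822)%997=592 -> [812, 592]
  L3: h(812,592)=(812*31+592)%997=839 -> [839]
  root = 839 != target 87
Candidate A produces the target root.

Answer: A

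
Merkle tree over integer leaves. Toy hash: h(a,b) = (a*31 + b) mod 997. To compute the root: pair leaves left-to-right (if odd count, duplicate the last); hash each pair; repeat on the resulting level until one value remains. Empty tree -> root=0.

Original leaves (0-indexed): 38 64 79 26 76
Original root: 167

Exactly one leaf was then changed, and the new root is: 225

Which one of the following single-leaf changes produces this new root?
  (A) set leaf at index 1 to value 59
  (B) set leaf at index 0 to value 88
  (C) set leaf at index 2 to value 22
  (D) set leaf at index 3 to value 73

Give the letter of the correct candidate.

Original leaves: [38, 64, 79, 26, 76]
Target new root: 225
Try each candidate change and compute the resulting root:
Candidate A: set leaf[1] = 59 -> leaves = [38, 59, 79, 26, 76]
  L0: [38, 59, 79, 26, 76]
  L1: h(38,59)=(38*31+59)%997=240 h(79,26)=(79*31+26)%997=481 h(76,76)=(76*31+76)%997=438 -> [240, 481, 438]
  L2: h(240,481)=(240*31+481)%997=942 h(438,438)=(438*31+438)%997=58 -> [942, 58]
  L3: h(942,58)=(942*31+58)%997=347 -> [347]
  root = 347 != target 225
Candidate B: set leaf[0] = 88 -> leaves = [88, 64, 79, 26, 76]
  L0: [88, 64, 79, 26, 76]
  L1: h(88,64)=(88*31+64)%997=798 h(79,26)=(79*31+26)%997=481 h(76,76)=(76*31+76)%997=438 -> [798, 481, 438]
  L2: h(798,481)=(798*31+481)%997=294 h(438,438)=(438*31+438)%997=58 -> [294, 58]
  L3: h(294,58)=(294*31+58)%997=199 -> [199]
  root = 199 != target 225
Candidate C: set leaf[2] = 22 -> leaves = [38, 64, 22, 26, 76]
  L0: [38, 64, 22, 26, 76]
  L1: h(38,64)=(38*31+64)%997=245 h(22,26)=(22*31+26)%997=708 h(76,76)=(76*31+76)%997=438 -> [245, 708, 438]
  L2: h(245,708)=(245*31+708)%997=327 h(438,438)=(438*31+438)%997=58 -> [327, 58]
  L3: h(327,58)=(327*31+58)%997=225 -> [225]
  root = 225 == target 225  ** MATCH **
Candidate D: set leaf[3] = 73 -> leaves = [38, 64, 79, 73, 76]
  L0: [38, 64, 79, 73, 76]
  L1: h(38,64)=(38*31+64)%997=245 h(79,73)=(79*31+73)%997=528 h(76,76)=(76*31+76)%997=438 -> [245, 528, 438]
  L2: h(245,528)=(245*31+528)%997=147 h(438,438)=(438*31+438)%997=58 -> [147, 58]
  L3: h(147,58)=(147*31+58)%997=627 -> [627]
  root = 627 != target 225
Candidate C produces the target root.

Answer: C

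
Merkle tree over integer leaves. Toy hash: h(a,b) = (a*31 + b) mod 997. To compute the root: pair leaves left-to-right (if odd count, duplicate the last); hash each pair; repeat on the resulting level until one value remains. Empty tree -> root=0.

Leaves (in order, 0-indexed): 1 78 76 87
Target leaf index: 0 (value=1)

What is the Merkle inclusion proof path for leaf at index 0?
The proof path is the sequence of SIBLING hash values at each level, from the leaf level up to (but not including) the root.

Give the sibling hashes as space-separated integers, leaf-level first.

L0 (leaves): [1, 78, 76, 87], target index=0
L1: h(1,78)=(1*31+78)%997=109 [pair 0] h(76,87)=(76*31+87)%997=449 [pair 1] -> [109, 449]
  Sibling for proof at L0: 78
L2: h(109,449)=(109*31+449)%997=837 [pair 0] -> [837]
  Sibling for proof at L1: 449
Root: 837
Proof path (sibling hashes from leaf to root): [78, 449]

Answer: 78 449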